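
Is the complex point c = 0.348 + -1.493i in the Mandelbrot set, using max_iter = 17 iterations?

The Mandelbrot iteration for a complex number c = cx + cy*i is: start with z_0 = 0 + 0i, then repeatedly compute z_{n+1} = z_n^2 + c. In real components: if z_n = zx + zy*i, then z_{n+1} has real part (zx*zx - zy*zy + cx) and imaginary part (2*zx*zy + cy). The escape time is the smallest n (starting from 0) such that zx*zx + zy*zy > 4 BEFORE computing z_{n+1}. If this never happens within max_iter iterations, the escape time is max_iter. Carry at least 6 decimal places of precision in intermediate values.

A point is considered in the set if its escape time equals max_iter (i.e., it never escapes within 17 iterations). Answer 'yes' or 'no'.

z_0 = 0 + 0i, c = 0.3480 + -1.4930i
Iter 1: z = 0.3480 + -1.4930i, |z|^2 = 2.3502
Iter 2: z = -1.7599 + -2.5321i, |z|^2 = 9.5091
Escaped at iteration 2

Answer: no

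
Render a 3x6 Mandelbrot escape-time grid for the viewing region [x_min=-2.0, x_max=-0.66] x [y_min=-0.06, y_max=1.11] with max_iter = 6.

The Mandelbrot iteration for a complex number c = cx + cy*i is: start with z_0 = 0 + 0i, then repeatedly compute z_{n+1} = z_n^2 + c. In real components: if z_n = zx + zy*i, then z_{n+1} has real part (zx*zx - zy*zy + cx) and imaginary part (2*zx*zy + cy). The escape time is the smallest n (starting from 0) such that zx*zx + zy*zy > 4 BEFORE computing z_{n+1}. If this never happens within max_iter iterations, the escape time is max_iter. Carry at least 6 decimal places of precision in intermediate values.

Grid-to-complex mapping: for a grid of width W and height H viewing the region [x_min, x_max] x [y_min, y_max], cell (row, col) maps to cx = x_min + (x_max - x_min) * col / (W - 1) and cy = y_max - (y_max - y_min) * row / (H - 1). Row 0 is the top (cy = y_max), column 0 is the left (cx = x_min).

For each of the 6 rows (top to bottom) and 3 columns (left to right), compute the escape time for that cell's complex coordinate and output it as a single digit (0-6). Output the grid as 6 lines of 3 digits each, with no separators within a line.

Answer: 123
134
136
166
166
166

Derivation:
(row=0, col=0): c = -2.0000 + 1.1100i → escape time 1
(row=0, col=1): c = -1.3300 + 1.1100i → escape time 2
(row=0, col=2): c = -0.6600 + 1.1100i → escape time 3
(row=1, col=0): c = -2.0000 + 0.8760i → escape time 1
(row=1, col=1): c = -1.3300 + 0.8760i → escape time 3
(row=1, col=2): c = -0.6600 + 0.8760i → escape time 4
(row=2, col=0): c = -2.0000 + 0.6420i → escape time 1
(row=2, col=1): c = -1.3300 + 0.6420i → escape time 3
(row=2, col=2): c = -0.6600 + 0.6420i → escape time 6
(row=3, col=0): c = -2.0000 + 0.4080i → escape time 1
(row=3, col=1): c = -1.3300 + 0.4080i → escape time 6
(row=3, col=2): c = -0.6600 + 0.4080i → escape time 6
(row=4, col=0): c = -2.0000 + 0.1740i → escape time 1
(row=4, col=1): c = -1.3300 + 0.1740i → escape time 6
(row=4, col=2): c = -0.6600 + 0.1740i → escape time 6
(row=5, col=0): c = -2.0000 + -0.0600i → escape time 1
(row=5, col=1): c = -1.3300 + -0.0600i → escape time 6
(row=5, col=2): c = -0.6600 + -0.0600i → escape time 6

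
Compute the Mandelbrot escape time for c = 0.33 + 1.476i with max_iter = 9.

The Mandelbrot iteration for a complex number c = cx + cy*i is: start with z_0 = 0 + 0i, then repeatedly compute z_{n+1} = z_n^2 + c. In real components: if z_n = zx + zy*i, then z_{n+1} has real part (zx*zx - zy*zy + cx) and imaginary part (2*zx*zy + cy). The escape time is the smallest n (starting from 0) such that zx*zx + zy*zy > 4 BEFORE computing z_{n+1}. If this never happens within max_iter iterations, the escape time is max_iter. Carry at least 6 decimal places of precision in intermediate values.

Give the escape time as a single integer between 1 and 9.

z_0 = 0 + 0i, c = 0.3300 + 1.4760i
Iter 1: z = 0.3300 + 1.4760i, |z|^2 = 2.2875
Iter 2: z = -1.7397 + 2.4502i, |z|^2 = 9.0298
Escaped at iteration 2

Answer: 2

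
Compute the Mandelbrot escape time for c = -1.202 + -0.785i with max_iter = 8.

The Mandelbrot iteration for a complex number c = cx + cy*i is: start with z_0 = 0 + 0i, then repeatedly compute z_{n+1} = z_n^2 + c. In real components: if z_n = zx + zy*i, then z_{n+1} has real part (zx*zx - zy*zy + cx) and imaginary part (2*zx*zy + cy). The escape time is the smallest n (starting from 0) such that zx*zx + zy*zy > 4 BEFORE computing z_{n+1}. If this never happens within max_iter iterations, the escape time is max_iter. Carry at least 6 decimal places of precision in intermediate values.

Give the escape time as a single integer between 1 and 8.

Answer: 3

Derivation:
z_0 = 0 + 0i, c = -1.2020 + -0.7850i
Iter 1: z = -1.2020 + -0.7850i, |z|^2 = 2.0610
Iter 2: z = -0.3734 + 1.1021i, |z|^2 = 1.3542
Iter 3: z = -2.2773 + -1.6081i, |z|^2 = 7.7720
Escaped at iteration 3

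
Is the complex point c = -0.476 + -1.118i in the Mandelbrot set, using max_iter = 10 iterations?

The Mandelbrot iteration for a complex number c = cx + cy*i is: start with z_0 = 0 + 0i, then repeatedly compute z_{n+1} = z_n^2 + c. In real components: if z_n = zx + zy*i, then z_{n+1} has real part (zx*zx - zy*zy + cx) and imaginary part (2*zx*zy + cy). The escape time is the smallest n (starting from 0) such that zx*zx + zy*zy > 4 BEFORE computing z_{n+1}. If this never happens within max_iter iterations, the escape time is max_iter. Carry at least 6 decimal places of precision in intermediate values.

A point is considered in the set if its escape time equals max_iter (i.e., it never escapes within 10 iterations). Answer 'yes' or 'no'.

Answer: no

Derivation:
z_0 = 0 + 0i, c = -0.4760 + -1.1180i
Iter 1: z = -0.4760 + -1.1180i, |z|^2 = 1.4765
Iter 2: z = -1.4993 + -0.0537i, |z|^2 = 2.2509
Iter 3: z = 1.7692 + -0.9571i, |z|^2 = 4.0459
Escaped at iteration 3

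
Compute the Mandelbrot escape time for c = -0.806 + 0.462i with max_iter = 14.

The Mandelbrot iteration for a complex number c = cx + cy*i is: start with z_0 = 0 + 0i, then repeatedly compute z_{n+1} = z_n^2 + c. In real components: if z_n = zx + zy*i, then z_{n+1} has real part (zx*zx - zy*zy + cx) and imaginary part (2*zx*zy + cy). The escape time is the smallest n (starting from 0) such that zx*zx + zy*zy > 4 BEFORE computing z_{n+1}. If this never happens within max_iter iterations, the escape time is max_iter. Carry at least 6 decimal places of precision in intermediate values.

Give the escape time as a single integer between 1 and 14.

z_0 = 0 + 0i, c = -0.8060 + 0.4620i
Iter 1: z = -0.8060 + 0.4620i, |z|^2 = 0.8631
Iter 2: z = -0.3698 + -0.2827i, |z|^2 = 0.2167
Iter 3: z = -0.7492 + 0.6711i, |z|^2 = 1.0117
Iter 4: z = -0.6951 + -0.5436i, |z|^2 = 0.7787
Iter 5: z = -0.6183 + 1.2177i, |z|^2 = 1.8651
Iter 6: z = -1.9066 + -1.0438i, |z|^2 = 4.7246
Escaped at iteration 6

Answer: 6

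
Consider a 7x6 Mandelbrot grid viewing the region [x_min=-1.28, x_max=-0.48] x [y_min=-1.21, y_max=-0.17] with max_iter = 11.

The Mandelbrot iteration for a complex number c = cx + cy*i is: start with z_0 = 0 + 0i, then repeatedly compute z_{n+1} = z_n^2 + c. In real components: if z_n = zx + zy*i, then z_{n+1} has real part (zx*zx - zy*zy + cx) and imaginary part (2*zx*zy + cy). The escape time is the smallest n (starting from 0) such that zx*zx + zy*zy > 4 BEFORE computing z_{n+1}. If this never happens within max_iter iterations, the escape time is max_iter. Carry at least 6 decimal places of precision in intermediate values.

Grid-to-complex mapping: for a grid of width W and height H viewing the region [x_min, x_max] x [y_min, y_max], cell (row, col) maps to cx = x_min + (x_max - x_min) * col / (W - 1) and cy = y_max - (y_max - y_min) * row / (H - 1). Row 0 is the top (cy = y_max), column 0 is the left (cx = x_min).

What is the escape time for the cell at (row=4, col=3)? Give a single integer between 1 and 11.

z_0 = 0 + 0i, c = -0.8800 + -1.0020i
Iter 1: z = -0.8800 + -1.0020i, |z|^2 = 1.7784
Iter 2: z = -1.1096 + 0.7615i, |z|^2 = 1.8111
Iter 3: z = -0.2287 + -2.6920i, |z|^2 = 7.2990
Escaped at iteration 3

Answer: 3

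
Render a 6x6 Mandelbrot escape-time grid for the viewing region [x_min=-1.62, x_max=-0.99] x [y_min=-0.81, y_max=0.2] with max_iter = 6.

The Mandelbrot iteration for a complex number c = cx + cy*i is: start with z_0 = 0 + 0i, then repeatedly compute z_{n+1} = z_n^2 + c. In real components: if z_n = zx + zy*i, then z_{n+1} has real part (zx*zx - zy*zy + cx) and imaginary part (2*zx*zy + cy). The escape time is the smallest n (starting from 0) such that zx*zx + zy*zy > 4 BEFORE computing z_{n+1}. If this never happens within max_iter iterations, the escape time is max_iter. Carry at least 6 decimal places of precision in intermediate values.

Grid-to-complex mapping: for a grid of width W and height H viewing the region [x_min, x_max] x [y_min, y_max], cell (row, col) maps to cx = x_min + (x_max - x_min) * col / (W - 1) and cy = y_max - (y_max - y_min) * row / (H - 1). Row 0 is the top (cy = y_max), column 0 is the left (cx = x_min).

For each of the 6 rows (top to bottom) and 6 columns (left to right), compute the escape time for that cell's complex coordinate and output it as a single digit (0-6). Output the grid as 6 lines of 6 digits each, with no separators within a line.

Answer: 556666
666666
556666
345666
333344
333333

Derivation:
(row=0, col=0): c = -1.6200 + 0.2000i → escape time 5
(row=0, col=1): c = -1.4940 + 0.2000i → escape time 5
(row=0, col=2): c = -1.3680 + 0.2000i → escape time 6
(row=0, col=3): c = -1.2420 + 0.2000i → escape time 6
(row=0, col=4): c = -1.1160 + 0.2000i → escape time 6
(row=0, col=5): c = -0.9900 + 0.2000i → escape time 6
(row=1, col=0): c = -1.6200 + -0.0020i → escape time 6
(row=1, col=1): c = -1.4940 + -0.0020i → escape time 6
(row=1, col=2): c = -1.3680 + -0.0020i → escape time 6
(row=1, col=3): c = -1.2420 + -0.0020i → escape time 6
(row=1, col=4): c = -1.1160 + -0.0020i → escape time 6
(row=1, col=5): c = -0.9900 + -0.0020i → escape time 6
(row=2, col=0): c = -1.6200 + -0.2040i → escape time 5
(row=2, col=1): c = -1.4940 + -0.2040i → escape time 5
(row=2, col=2): c = -1.3680 + -0.2040i → escape time 6
(row=2, col=3): c = -1.2420 + -0.2040i → escape time 6
(row=2, col=4): c = -1.1160 + -0.2040i → escape time 6
(row=2, col=5): c = -0.9900 + -0.2040i → escape time 6
(row=3, col=0): c = -1.6200 + -0.4060i → escape time 3
(row=3, col=1): c = -1.4940 + -0.4060i → escape time 4
(row=3, col=2): c = -1.3680 + -0.4060i → escape time 5
(row=3, col=3): c = -1.2420 + -0.4060i → escape time 6
(row=3, col=4): c = -1.1160 + -0.4060i → escape time 6
(row=3, col=5): c = -0.9900 + -0.4060i → escape time 6
(row=4, col=0): c = -1.6200 + -0.6080i → escape time 3
(row=4, col=1): c = -1.4940 + -0.6080i → escape time 3
(row=4, col=2): c = -1.3680 + -0.6080i → escape time 3
(row=4, col=3): c = -1.2420 + -0.6080i → escape time 3
(row=4, col=4): c = -1.1160 + -0.6080i → escape time 4
(row=4, col=5): c = -0.9900 + -0.6080i → escape time 4
(row=5, col=0): c = -1.6200 + -0.8100i → escape time 3
(row=5, col=1): c = -1.4940 + -0.8100i → escape time 3
(row=5, col=2): c = -1.3680 + -0.8100i → escape time 3
(row=5, col=3): c = -1.2420 + -0.8100i → escape time 3
(row=5, col=4): c = -1.1160 + -0.8100i → escape time 3
(row=5, col=5): c = -0.9900 + -0.8100i → escape time 3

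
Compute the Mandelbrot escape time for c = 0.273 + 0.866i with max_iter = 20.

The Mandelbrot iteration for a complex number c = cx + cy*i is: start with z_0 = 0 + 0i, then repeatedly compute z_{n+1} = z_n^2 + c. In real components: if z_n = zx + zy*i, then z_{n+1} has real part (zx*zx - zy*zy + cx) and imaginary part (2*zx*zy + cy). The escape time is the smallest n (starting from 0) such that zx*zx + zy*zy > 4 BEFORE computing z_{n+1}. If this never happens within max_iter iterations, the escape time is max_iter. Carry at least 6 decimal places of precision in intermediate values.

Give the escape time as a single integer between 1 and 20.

z_0 = 0 + 0i, c = 0.2730 + 0.8660i
Iter 1: z = 0.2730 + 0.8660i, |z|^2 = 0.8245
Iter 2: z = -0.4024 + 1.3388i, |z|^2 = 1.9544
Iter 3: z = -1.3575 + -0.2116i, |z|^2 = 1.8877
Iter 4: z = 2.0711 + 1.4404i, |z|^2 = 6.3644
Escaped at iteration 4

Answer: 4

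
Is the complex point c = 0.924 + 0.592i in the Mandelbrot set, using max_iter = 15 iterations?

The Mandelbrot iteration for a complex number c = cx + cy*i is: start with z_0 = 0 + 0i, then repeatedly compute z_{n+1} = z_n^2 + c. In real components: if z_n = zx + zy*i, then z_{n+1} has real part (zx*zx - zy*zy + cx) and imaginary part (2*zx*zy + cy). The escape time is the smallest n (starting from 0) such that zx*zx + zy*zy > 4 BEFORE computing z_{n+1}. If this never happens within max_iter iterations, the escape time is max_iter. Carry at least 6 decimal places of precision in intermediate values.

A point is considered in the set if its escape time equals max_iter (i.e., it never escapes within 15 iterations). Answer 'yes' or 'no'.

Answer: no

Derivation:
z_0 = 0 + 0i, c = 0.9240 + 0.5920i
Iter 1: z = 0.9240 + 0.5920i, |z|^2 = 1.2042
Iter 2: z = 1.4273 + 1.6860i, |z|^2 = 4.8799
Escaped at iteration 2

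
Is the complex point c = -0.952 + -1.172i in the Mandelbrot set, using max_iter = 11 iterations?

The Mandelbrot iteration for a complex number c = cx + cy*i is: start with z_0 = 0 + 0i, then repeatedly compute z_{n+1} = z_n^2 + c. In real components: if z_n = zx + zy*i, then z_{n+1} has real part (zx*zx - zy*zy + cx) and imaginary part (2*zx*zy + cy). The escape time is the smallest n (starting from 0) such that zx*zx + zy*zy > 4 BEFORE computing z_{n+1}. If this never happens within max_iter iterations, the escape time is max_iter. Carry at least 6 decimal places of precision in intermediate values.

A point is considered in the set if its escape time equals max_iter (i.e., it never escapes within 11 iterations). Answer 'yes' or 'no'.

Answer: no

Derivation:
z_0 = 0 + 0i, c = -0.9520 + -1.1720i
Iter 1: z = -0.9520 + -1.1720i, |z|^2 = 2.2799
Iter 2: z = -1.4193 + 1.0595i, |z|^2 = 3.1369
Iter 3: z = -0.0602 + -4.1794i, |z|^2 = 17.4712
Escaped at iteration 3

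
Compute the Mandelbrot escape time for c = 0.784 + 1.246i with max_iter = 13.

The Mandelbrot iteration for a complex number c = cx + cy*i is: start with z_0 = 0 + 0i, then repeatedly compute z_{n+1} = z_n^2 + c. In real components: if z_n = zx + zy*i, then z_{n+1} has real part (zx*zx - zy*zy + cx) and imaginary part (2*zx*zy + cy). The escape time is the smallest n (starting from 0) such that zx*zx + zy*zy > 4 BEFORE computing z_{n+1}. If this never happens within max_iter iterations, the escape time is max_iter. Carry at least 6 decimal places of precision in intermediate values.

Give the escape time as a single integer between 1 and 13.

Answer: 2

Derivation:
z_0 = 0 + 0i, c = 0.7840 + 1.2460i
Iter 1: z = 0.7840 + 1.2460i, |z|^2 = 2.1672
Iter 2: z = -0.1539 + 3.1997i, |z|^2 = 10.2619
Escaped at iteration 2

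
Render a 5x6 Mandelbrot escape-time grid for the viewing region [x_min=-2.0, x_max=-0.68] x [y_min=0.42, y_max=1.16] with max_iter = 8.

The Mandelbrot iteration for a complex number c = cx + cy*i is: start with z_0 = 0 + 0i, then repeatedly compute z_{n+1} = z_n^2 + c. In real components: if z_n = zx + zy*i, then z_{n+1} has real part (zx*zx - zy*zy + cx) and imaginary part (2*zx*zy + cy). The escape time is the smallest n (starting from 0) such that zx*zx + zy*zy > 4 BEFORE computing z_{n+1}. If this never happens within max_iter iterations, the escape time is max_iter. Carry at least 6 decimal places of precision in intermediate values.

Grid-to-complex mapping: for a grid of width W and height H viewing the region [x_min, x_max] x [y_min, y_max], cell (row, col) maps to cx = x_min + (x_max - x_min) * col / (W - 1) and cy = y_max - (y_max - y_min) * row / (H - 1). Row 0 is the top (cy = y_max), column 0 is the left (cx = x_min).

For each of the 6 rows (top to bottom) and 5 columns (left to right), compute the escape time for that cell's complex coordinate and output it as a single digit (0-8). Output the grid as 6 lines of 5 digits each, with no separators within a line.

Answer: 11233
12333
12334
13345
13357
13568

Derivation:
(row=0, col=0): c = -2.0000 + 1.1600i → escape time 1
(row=0, col=1): c = -1.6700 + 1.1600i → escape time 1
(row=0, col=2): c = -1.3400 + 1.1600i → escape time 2
(row=0, col=3): c = -1.0100 + 1.1600i → escape time 3
(row=0, col=4): c = -0.6800 + 1.1600i → escape time 3
(row=1, col=0): c = -2.0000 + 1.0120i → escape time 1
(row=1, col=1): c = -1.6700 + 1.0120i → escape time 2
(row=1, col=2): c = -1.3400 + 1.0120i → escape time 3
(row=1, col=3): c = -1.0100 + 1.0120i → escape time 3
(row=1, col=4): c = -0.6800 + 1.0120i → escape time 3
(row=2, col=0): c = -2.0000 + 0.8640i → escape time 1
(row=2, col=1): c = -1.6700 + 0.8640i → escape time 2
(row=2, col=2): c = -1.3400 + 0.8640i → escape time 3
(row=2, col=3): c = -1.0100 + 0.8640i → escape time 3
(row=2, col=4): c = -0.6800 + 0.8640i → escape time 4
(row=3, col=0): c = -2.0000 + 0.7160i → escape time 1
(row=3, col=1): c = -1.6700 + 0.7160i → escape time 3
(row=3, col=2): c = -1.3400 + 0.7160i → escape time 3
(row=3, col=3): c = -1.0100 + 0.7160i → escape time 4
(row=3, col=4): c = -0.6800 + 0.7160i → escape time 5
(row=4, col=0): c = -2.0000 + 0.5680i → escape time 1
(row=4, col=1): c = -1.6700 + 0.5680i → escape time 3
(row=4, col=2): c = -1.3400 + 0.5680i → escape time 3
(row=4, col=3): c = -1.0100 + 0.5680i → escape time 5
(row=4, col=4): c = -0.6800 + 0.5680i → escape time 7
(row=5, col=0): c = -2.0000 + 0.4200i → escape time 1
(row=5, col=1): c = -1.6700 + 0.4200i → escape time 3
(row=5, col=2): c = -1.3400 + 0.4200i → escape time 5
(row=5, col=3): c = -1.0100 + 0.4200i → escape time 6
(row=5, col=4): c = -0.6800 + 0.4200i → escape time 8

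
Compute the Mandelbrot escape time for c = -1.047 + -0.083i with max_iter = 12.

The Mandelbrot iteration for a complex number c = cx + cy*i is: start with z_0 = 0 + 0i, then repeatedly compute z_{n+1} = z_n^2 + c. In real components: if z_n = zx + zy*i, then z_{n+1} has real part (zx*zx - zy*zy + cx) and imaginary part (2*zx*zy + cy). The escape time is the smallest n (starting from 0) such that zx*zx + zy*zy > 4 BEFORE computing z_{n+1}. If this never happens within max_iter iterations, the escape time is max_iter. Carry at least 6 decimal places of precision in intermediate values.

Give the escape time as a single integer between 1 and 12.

z_0 = 0 + 0i, c = -1.0470 + -0.0830i
Iter 1: z = -1.0470 + -0.0830i, |z|^2 = 1.1031
Iter 2: z = 0.0423 + 0.0908i, |z|^2 = 0.0100
Iter 3: z = -1.0535 + -0.0753i, |z|^2 = 1.1154
Iter 4: z = 0.0571 + 0.0757i, |z|^2 = 0.0090
Iter 5: z = -1.0495 + -0.0744i, |z|^2 = 1.1069
Iter 6: z = 0.0489 + 0.0731i, |z|^2 = 0.0077
Iter 7: z = -1.0500 + -0.0759i, |z|^2 = 1.1082
Iter 8: z = 0.0496 + 0.0763i, |z|^2 = 0.0083
Iter 9: z = -1.0504 + -0.0754i, |z|^2 = 1.1089
Iter 10: z = 0.0506 + 0.0754i, |z|^2 = 0.0082
Iter 11: z = -1.0501 + -0.0754i, |z|^2 = 1.1085

Answer: 12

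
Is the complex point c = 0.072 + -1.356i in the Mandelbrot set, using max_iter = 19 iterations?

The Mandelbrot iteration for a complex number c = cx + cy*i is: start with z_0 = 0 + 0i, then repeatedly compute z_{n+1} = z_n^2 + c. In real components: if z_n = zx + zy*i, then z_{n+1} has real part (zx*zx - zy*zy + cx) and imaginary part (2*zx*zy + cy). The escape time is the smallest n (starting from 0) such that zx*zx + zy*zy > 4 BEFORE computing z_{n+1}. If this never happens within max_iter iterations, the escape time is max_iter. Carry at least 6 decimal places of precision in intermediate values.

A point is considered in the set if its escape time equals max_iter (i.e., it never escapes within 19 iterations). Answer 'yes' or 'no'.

Answer: no

Derivation:
z_0 = 0 + 0i, c = 0.0720 + -1.3560i
Iter 1: z = 0.0720 + -1.3560i, |z|^2 = 1.8439
Iter 2: z = -1.7616 + -1.5513i, |z|^2 = 5.5095
Escaped at iteration 2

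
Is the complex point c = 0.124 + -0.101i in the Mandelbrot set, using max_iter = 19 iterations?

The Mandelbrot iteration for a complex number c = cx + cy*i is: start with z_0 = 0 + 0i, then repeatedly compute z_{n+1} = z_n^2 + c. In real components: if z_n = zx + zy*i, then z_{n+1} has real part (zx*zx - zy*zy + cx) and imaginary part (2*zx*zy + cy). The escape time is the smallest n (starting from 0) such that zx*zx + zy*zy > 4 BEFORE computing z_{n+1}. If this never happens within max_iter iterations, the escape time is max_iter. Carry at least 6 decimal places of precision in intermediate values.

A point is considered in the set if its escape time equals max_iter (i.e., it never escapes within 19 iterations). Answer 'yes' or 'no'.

Answer: yes

Derivation:
z_0 = 0 + 0i, c = 0.1240 + -0.1010i
Iter 1: z = 0.1240 + -0.1010i, |z|^2 = 0.0256
Iter 2: z = 0.1292 + -0.1260i, |z|^2 = 0.0326
Iter 3: z = 0.1248 + -0.1336i, |z|^2 = 0.0334
Iter 4: z = 0.1217 + -0.1343i, |z|^2 = 0.0329
Iter 5: z = 0.1208 + -0.1337i, |z|^2 = 0.0325
Iter 6: z = 0.1207 + -0.1333i, |z|^2 = 0.0323
Iter 7: z = 0.1208 + -0.1332i, |z|^2 = 0.0323
Iter 8: z = 0.1209 + -0.1332i, |z|^2 = 0.0323
Iter 9: z = 0.1209 + -0.1332i, |z|^2 = 0.0323
Iter 10: z = 0.1209 + -0.1332i, |z|^2 = 0.0324
Iter 11: z = 0.1209 + -0.1332i, |z|^2 = 0.0324
Iter 12: z = 0.1209 + -0.1332i, |z|^2 = 0.0324
Iter 13: z = 0.1209 + -0.1332i, |z|^2 = 0.0324
Iter 14: z = 0.1209 + -0.1332i, |z|^2 = 0.0324
Iter 15: z = 0.1209 + -0.1332i, |z|^2 = 0.0324
Iter 16: z = 0.1209 + -0.1332i, |z|^2 = 0.0324
Iter 17: z = 0.1209 + -0.1332i, |z|^2 = 0.0324
Iter 18: z = 0.1209 + -0.1332i, |z|^2 = 0.0324
Did not escape in 19 iterations → in set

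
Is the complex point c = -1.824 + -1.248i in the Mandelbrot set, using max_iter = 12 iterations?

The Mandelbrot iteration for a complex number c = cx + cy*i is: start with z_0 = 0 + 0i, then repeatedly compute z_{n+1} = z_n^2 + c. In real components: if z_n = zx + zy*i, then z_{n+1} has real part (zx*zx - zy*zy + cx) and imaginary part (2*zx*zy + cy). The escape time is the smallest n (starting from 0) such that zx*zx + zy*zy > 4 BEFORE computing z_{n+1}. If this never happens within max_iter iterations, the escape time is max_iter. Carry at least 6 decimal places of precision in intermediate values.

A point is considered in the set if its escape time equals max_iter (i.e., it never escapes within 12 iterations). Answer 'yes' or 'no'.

z_0 = 0 + 0i, c = -1.8240 + -1.2480i
Iter 1: z = -1.8240 + -1.2480i, |z|^2 = 4.8845
Escaped at iteration 1

Answer: no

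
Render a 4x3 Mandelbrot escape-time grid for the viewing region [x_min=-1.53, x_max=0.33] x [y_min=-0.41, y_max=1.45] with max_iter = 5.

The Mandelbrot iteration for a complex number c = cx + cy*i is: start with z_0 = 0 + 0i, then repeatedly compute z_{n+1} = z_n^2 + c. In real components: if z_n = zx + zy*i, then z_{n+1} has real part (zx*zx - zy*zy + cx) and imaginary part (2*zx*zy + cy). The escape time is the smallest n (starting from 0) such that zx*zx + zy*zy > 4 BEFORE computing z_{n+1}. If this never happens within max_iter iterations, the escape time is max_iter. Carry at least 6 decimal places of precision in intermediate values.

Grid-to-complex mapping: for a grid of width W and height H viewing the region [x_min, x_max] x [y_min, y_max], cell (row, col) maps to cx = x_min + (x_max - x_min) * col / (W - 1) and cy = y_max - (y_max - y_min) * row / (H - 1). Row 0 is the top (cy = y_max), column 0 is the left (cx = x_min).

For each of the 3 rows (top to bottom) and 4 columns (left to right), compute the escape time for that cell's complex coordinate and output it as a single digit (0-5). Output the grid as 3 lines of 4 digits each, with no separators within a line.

(row=0, col=0): c = -1.5300 + 1.4500i → escape time 1
(row=0, col=1): c = -0.9100 + 1.4500i → escape time 2
(row=0, col=2): c = -0.2900 + 1.4500i → escape time 2
(row=0, col=3): c = 0.3300 + 1.4500i → escape time 2
(row=1, col=0): c = -1.5300 + 0.5200i → escape time 3
(row=1, col=1): c = -0.9100 + 0.5200i → escape time 5
(row=1, col=2): c = -0.2900 + 0.5200i → escape time 5
(row=1, col=3): c = 0.3300 + 0.5200i → escape time 5
(row=2, col=0): c = -1.5300 + -0.4100i → escape time 4
(row=2, col=1): c = -0.9100 + -0.4100i → escape time 5
(row=2, col=2): c = -0.2900 + -0.4100i → escape time 5
(row=2, col=3): c = 0.3300 + -0.4100i → escape time 5

Answer: 1222
3555
4555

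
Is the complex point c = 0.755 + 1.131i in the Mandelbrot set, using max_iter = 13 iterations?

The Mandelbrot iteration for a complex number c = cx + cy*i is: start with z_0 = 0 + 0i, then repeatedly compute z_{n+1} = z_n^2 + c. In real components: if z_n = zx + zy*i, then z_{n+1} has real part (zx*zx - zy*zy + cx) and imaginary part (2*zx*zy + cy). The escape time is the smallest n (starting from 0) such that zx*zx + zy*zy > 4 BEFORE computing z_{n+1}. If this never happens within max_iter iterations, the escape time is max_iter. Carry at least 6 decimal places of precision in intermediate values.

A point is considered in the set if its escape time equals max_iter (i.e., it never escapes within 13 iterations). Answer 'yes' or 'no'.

z_0 = 0 + 0i, c = 0.7550 + 1.1310i
Iter 1: z = 0.7550 + 1.1310i, |z|^2 = 1.8492
Iter 2: z = 0.0459 + 2.8388i, |z|^2 = 8.0609
Escaped at iteration 2

Answer: no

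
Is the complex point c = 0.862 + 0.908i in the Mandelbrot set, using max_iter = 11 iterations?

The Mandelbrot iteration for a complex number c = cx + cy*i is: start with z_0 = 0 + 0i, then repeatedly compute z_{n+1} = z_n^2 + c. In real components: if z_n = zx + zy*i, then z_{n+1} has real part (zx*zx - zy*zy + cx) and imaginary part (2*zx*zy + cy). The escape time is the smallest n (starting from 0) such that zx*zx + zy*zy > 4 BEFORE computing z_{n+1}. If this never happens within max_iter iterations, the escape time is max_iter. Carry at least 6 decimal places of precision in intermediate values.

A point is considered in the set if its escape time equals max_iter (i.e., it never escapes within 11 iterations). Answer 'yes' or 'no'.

Answer: no

Derivation:
z_0 = 0 + 0i, c = 0.8620 + 0.9080i
Iter 1: z = 0.8620 + 0.9080i, |z|^2 = 1.5675
Iter 2: z = 0.7806 + 2.4734i, |z|^2 = 6.7270
Escaped at iteration 2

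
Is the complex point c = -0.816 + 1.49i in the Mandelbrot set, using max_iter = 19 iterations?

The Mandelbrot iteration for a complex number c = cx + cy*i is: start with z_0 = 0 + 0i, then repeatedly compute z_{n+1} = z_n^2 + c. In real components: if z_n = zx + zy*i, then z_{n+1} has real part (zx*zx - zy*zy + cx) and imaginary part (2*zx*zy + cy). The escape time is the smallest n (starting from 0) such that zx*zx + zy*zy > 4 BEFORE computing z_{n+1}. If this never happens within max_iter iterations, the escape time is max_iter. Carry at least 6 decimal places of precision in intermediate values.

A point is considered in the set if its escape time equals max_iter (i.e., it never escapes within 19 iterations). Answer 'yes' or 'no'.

z_0 = 0 + 0i, c = -0.8160 + 1.4900i
Iter 1: z = -0.8160 + 1.4900i, |z|^2 = 2.8860
Iter 2: z = -2.3702 + -0.9417i, |z|^2 = 6.5048
Escaped at iteration 2

Answer: no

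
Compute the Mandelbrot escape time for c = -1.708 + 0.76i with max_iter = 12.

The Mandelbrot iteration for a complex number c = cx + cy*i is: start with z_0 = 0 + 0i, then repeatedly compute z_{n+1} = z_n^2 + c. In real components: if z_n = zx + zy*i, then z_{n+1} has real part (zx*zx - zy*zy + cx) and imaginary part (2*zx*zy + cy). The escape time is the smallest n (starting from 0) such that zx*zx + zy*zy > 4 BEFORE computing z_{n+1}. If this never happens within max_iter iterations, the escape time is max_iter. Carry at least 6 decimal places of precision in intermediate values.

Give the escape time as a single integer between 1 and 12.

Answer: 3

Derivation:
z_0 = 0 + 0i, c = -1.7080 + 0.7600i
Iter 1: z = -1.7080 + 0.7600i, |z|^2 = 3.4949
Iter 2: z = 0.6317 + -1.8362i, |z|^2 = 3.7705
Iter 3: z = -4.6805 + -1.5597i, |z|^2 = 24.3395
Escaped at iteration 3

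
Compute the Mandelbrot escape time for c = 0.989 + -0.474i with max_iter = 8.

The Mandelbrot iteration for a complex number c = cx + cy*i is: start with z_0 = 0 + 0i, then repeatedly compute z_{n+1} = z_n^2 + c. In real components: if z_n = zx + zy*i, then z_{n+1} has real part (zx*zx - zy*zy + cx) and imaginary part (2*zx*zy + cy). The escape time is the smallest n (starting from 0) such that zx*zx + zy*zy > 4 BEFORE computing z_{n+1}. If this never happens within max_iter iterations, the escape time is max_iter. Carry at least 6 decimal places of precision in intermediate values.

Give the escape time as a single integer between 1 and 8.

Answer: 2

Derivation:
z_0 = 0 + 0i, c = 0.9890 + -0.4740i
Iter 1: z = 0.9890 + -0.4740i, |z|^2 = 1.2028
Iter 2: z = 1.7424 + -1.4116i, |z|^2 = 5.0287
Escaped at iteration 2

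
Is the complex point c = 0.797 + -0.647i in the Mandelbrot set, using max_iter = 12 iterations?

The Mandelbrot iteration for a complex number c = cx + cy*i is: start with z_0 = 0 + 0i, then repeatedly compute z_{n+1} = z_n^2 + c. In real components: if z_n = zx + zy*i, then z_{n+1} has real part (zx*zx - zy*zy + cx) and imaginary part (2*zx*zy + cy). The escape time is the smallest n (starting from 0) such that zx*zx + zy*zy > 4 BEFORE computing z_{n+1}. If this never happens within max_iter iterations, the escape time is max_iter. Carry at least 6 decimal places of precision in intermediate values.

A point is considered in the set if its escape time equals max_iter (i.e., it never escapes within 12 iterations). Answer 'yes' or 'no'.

z_0 = 0 + 0i, c = 0.7970 + -0.6470i
Iter 1: z = 0.7970 + -0.6470i, |z|^2 = 1.0538
Iter 2: z = 1.0136 + -1.6783i, |z|^2 = 3.8441
Iter 3: z = -0.9924 + -4.0493i, |z|^2 = 17.3815
Escaped at iteration 3

Answer: no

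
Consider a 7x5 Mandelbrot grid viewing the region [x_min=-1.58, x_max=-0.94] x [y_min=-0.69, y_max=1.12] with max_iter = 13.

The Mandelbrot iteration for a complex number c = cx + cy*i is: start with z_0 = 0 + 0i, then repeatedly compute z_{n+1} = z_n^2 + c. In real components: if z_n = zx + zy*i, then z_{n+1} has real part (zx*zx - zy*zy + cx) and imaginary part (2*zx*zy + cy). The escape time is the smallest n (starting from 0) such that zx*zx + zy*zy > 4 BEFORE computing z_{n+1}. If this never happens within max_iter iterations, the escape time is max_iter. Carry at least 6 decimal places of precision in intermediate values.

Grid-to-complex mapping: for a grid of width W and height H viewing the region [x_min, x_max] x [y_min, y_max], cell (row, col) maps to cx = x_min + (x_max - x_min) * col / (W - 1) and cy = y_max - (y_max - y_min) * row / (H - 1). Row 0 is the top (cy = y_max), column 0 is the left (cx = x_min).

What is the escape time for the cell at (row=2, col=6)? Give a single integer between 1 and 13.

z_0 = 0 + 0i, c = -0.9400 + 0.2150i
Iter 1: z = -0.9400 + 0.2150i, |z|^2 = 0.9298
Iter 2: z = -0.1026 + -0.1892i, |z|^2 = 0.0463
Iter 3: z = -0.9653 + 0.2538i, |z|^2 = 0.9962
Iter 4: z = -0.0727 + -0.2750i, |z|^2 = 0.0809
Iter 5: z = -1.0104 + 0.2550i, |z|^2 = 1.0858
Iter 6: z = 0.0158 + -0.3003i, |z|^2 = 0.0904
Iter 7: z = -1.0299 + 0.2055i, |z|^2 = 1.1029
Iter 8: z = 0.0785 + -0.2083i, |z|^2 = 0.0495
Iter 9: z = -0.9772 + 0.1823i, |z|^2 = 0.9882
Iter 10: z = -0.0182 + -0.1413i, |z|^2 = 0.0203
Iter 11: z = -0.9596 + 0.2202i, |z|^2 = 0.9694
Iter 12: z = -0.0676 + -0.2075i, |z|^2 = 0.0476

Answer: 13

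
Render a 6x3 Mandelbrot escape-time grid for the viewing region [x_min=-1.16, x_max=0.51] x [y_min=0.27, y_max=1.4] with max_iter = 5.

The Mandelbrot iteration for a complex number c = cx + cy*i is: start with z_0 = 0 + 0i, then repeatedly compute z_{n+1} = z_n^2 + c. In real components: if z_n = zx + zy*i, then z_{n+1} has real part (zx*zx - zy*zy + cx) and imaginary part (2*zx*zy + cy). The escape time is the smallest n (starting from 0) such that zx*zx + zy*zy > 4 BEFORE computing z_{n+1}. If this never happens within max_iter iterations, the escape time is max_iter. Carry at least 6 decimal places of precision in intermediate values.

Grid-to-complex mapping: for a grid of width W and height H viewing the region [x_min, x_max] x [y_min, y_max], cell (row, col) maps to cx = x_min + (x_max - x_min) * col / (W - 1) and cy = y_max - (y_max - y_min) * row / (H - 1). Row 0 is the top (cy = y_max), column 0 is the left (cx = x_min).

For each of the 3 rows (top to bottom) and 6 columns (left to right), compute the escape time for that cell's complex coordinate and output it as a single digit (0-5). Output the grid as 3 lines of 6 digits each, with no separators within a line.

(row=0, col=0): c = -1.1600 + 1.4000i → escape time 2
(row=0, col=1): c = -0.8260 + 1.4000i → escape time 2
(row=0, col=2): c = -0.4920 + 1.4000i → escape time 2
(row=0, col=3): c = -0.1580 + 1.4000i → escape time 2
(row=0, col=4): c = 0.1760 + 1.4000i → escape time 2
(row=0, col=5): c = 0.5100 + 1.4000i → escape time 2
(row=1, col=0): c = -1.1600 + 0.8350i → escape time 3
(row=1, col=1): c = -0.8260 + 0.8350i → escape time 4
(row=1, col=2): c = -0.4920 + 0.8350i → escape time 5
(row=1, col=3): c = -0.1580 + 0.8350i → escape time 5
(row=1, col=4): c = 0.1760 + 0.8350i → escape time 5
(row=1, col=5): c = 0.5100 + 0.8350i → escape time 3
(row=2, col=0): c = -1.1600 + 0.2700i → escape time 5
(row=2, col=1): c = -0.8260 + 0.2700i → escape time 5
(row=2, col=2): c = -0.4920 + 0.2700i → escape time 5
(row=2, col=3): c = -0.1580 + 0.2700i → escape time 5
(row=2, col=4): c = 0.1760 + 0.2700i → escape time 5
(row=2, col=5): c = 0.5100 + 0.2700i → escape time 5

Answer: 222222
345553
555555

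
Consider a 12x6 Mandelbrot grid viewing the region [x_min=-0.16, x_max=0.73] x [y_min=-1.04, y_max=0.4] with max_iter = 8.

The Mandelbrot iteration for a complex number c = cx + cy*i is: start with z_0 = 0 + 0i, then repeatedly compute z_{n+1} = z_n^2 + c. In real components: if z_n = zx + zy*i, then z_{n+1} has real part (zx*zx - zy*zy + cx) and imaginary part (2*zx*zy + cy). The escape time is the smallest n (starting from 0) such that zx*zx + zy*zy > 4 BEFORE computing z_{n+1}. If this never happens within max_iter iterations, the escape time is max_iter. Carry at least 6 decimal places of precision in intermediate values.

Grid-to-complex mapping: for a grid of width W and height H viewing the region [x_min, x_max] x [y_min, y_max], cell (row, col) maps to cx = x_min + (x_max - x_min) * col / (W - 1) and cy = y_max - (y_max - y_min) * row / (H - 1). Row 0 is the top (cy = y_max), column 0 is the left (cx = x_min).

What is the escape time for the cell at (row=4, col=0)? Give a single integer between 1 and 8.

z_0 = 0 + 0i, c = -0.1600 + -0.7520i
Iter 1: z = -0.1600 + -0.7520i, |z|^2 = 0.5911
Iter 2: z = -0.6999 + -0.5114i, |z|^2 = 0.7514
Iter 3: z = 0.0684 + -0.0362i, |z|^2 = 0.0060
Iter 4: z = -0.1566 + -0.7569i, |z|^2 = 0.5975
Iter 5: z = -0.7084 + -0.5149i, |z|^2 = 0.7670
Iter 6: z = 0.0768 + -0.0225i, |z|^2 = 0.0064
Iter 7: z = -0.1546 + -0.7555i, |z|^2 = 0.5946

Answer: 8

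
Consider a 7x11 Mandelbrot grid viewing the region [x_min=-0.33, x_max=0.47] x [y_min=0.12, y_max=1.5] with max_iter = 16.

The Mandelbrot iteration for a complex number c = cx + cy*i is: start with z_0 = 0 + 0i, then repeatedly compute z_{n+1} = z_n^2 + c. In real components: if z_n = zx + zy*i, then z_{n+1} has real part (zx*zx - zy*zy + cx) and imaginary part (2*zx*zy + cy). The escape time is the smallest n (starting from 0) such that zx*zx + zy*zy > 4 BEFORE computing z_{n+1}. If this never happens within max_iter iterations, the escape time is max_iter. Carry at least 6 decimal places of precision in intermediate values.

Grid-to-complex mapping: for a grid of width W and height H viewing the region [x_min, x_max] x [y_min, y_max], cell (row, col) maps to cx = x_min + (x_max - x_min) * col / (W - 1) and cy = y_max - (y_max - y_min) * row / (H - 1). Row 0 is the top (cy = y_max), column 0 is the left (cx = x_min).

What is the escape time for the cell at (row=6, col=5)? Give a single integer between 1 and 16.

z_0 = 0 + 0i, c = 0.3367 + 0.6720i
Iter 1: z = 0.3367 + 0.6720i, |z|^2 = 0.5649
Iter 2: z = -0.0016 + 1.1245i, |z|^2 = 1.2645
Iter 3: z = -0.9278 + 0.6685i, |z|^2 = 1.3076
Iter 4: z = 0.7506 + -0.5684i, |z|^2 = 0.8865
Iter 5: z = 0.5770 + -0.1813i, |z|^2 = 0.3658
Iter 6: z = 0.6368 + 0.4628i, |z|^2 = 0.6197
Iter 7: z = 0.5280 + 1.2614i, |z|^2 = 1.8699
Iter 8: z = -0.9757 + 2.0039i, |z|^2 = 4.9678
Escaped at iteration 8

Answer: 8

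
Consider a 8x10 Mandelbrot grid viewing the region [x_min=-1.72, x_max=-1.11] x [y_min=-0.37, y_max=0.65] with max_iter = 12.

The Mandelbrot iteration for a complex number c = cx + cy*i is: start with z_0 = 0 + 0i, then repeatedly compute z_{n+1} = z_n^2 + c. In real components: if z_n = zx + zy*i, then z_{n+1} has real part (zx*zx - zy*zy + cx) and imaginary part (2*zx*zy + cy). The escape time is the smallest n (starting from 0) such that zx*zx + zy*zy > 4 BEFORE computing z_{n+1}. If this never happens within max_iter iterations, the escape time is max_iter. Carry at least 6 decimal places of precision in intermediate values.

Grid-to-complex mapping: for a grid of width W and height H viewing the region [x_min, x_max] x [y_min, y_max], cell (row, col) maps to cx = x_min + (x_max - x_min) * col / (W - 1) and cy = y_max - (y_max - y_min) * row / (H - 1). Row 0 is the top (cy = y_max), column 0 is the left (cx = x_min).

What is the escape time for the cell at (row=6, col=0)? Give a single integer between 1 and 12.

z_0 = 0 + 0i, c = -1.7200 + -0.0300i
Iter 1: z = -1.7200 + -0.0300i, |z|^2 = 2.9593
Iter 2: z = 1.2375 + 0.0732i, |z|^2 = 1.5368
Iter 3: z = -0.1940 + 0.1512i, |z|^2 = 0.0605
Iter 4: z = -1.7052 + -0.0886i, |z|^2 = 2.9157
Iter 5: z = 1.1800 + 0.2723i, |z|^2 = 1.4665
Iter 6: z = -0.4018 + 0.6126i, |z|^2 = 0.5368
Iter 7: z = -1.9338 + -0.5223i, |z|^2 = 4.0126
Escaped at iteration 7

Answer: 7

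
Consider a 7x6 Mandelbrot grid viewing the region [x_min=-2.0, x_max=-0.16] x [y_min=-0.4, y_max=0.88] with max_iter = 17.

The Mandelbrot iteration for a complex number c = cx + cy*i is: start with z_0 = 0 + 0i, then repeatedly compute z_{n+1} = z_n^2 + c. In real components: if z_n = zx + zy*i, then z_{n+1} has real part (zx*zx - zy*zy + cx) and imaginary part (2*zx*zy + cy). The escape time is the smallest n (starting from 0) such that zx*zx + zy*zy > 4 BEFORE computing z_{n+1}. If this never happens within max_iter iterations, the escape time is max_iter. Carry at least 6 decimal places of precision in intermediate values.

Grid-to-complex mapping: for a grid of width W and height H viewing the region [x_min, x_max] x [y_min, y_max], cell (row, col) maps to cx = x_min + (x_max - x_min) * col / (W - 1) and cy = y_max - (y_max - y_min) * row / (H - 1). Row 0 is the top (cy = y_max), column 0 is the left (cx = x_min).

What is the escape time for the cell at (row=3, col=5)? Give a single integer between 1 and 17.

Answer: 17

Derivation:
z_0 = 0 + 0i, c = -0.4667 + 0.1120i
Iter 1: z = -0.4667 + 0.1120i, |z|^2 = 0.2303
Iter 2: z = -0.2614 + 0.0075i, |z|^2 = 0.0684
Iter 3: z = -0.3984 + 0.1081i, |z|^2 = 0.1704
Iter 4: z = -0.3196 + 0.0259i, |z|^2 = 0.1028
Iter 5: z = -0.3652 + 0.0955i, |z|^2 = 0.1425
Iter 6: z = -0.3424 + 0.0423i, |z|^2 = 0.1191
Iter 7: z = -0.3512 + 0.0830i, |z|^2 = 0.1302
Iter 8: z = -0.3502 + 0.0537i, |z|^2 = 0.1255
Iter 9: z = -0.3469 + 0.0744i, |z|^2 = 0.1259
Iter 10: z = -0.3519 + 0.0604i, |z|^2 = 0.1275
Iter 11: z = -0.3465 + 0.0695i, |z|^2 = 0.1249
Iter 12: z = -0.3514 + 0.0638i, |z|^2 = 0.1276
Iter 13: z = -0.3472 + 0.0671i, |z|^2 = 0.1251
Iter 14: z = -0.3506 + 0.0654i, |z|^2 = 0.1272
Iter 15: z = -0.3480 + 0.0662i, |z|^2 = 0.1255
Iter 16: z = -0.3499 + 0.0660i, |z|^2 = 0.1268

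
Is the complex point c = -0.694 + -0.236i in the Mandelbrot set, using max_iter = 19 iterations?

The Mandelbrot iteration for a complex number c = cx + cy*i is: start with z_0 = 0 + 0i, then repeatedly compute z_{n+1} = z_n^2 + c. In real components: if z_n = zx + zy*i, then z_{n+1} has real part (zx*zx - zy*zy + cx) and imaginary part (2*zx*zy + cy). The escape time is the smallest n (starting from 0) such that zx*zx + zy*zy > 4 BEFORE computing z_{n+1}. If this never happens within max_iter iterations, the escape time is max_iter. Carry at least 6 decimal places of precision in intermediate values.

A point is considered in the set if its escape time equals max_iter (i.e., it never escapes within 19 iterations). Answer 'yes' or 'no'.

z_0 = 0 + 0i, c = -0.6940 + -0.2360i
Iter 1: z = -0.6940 + -0.2360i, |z|^2 = 0.5373
Iter 2: z = -0.2681 + 0.0916i, |z|^2 = 0.0802
Iter 3: z = -0.6305 + -0.2851i, |z|^2 = 0.4788
Iter 4: z = -0.3777 + 0.1235i, |z|^2 = 0.1579
Iter 5: z = -0.5666 + -0.3293i, |z|^2 = 0.4295
Iter 6: z = -0.4814 + 0.1372i, |z|^2 = 0.2506
Iter 7: z = -0.4811 + -0.3681i, |z|^2 = 0.3669
Iter 8: z = -0.5981 + 0.1181i, |z|^2 = 0.3716
Iter 9: z = -0.3503 + -0.3773i, |z|^2 = 0.2650
Iter 10: z = -0.7137 + 0.0283i, |z|^2 = 0.5101
Iter 11: z = -0.1855 + -0.2764i, |z|^2 = 0.1108
Iter 12: z = -0.7360 + -0.1335i, |z|^2 = 0.5595
Iter 13: z = -0.1701 + -0.0396i, |z|^2 = 0.0305
Iter 14: z = -0.6666 + -0.2225i, |z|^2 = 0.4939
Iter 15: z = -0.2991 + 0.0607i, |z|^2 = 0.0932
Iter 16: z = -0.6082 + -0.2723i, |z|^2 = 0.4441
Iter 17: z = -0.3983 + 0.0952i, |z|^2 = 0.1677
Iter 18: z = -0.5445 + -0.3119i, |z|^2 = 0.3937
Did not escape in 19 iterations → in set

Answer: yes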